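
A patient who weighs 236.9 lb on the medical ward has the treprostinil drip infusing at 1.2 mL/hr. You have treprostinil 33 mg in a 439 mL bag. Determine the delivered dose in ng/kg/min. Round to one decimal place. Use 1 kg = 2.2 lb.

Weight = 236.9 lb ÷ 2.2 lb/kg = 107.6818 kg
Concentration = 33 mg ÷ 439 mL = 0.07517084 mg/mL = 75170.84 ng/mL
Drug rate = 1.2 mL/hr × 75170.84 ng/mL = 90205.01 ng/hr
90205.01 ng/hr ÷ 60 min/hr = 1503.417 ng/min
1503.417 ng/min ÷ 107.6818 kg = 13.96166 ng/kg/min

14.0 ng/kg/min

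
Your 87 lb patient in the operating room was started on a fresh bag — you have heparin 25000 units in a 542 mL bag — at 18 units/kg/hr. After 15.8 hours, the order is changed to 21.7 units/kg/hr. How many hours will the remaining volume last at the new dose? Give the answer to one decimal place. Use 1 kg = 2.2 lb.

16.0 hours

Initial rate:
Weight = 87 lb ÷ 2.2 lb/kg = 39.54545 kg
Dose = 18 units/kg/hr × 39.54545 kg = 711.8182 units/hr
Concentration = 25000 units ÷ 542 mL = 46.12546 units/mL
Rate = 711.8182 units/hr ÷ 46.12546 units/mL = 15.43222 mL/hr
Volume infused so far = 15.43222 mL/hr × 15.8 hr = 243.829 mL
Volume remaining = 542 − 243.829 = 298.171 mL
New rate:
Dose = 21.7 units/kg/hr × 39.54545 kg = 858.1364 units/hr
Rate = 858.1364 units/hr ÷ 46.12546 units/mL = 18.6044 mL/hr
Time remaining = 298.171 mL ÷ 18.6044 mL/hr = 16.02691 hr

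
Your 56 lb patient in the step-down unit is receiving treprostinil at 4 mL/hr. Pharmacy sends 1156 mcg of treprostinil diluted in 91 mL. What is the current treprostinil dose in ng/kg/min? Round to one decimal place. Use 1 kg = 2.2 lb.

33.3 ng/kg/min

Weight = 56 lb ÷ 2.2 lb/kg = 25.45455 kg
Concentration = 1156 mcg ÷ 91 mL = 12.7033 mcg/mL = 12703.3 ng/mL
Drug rate = 4 mL/hr × 12703.3 ng/mL = 50813.19 ng/hr
50813.19 ng/hr ÷ 60 min/hr = 846.8864 ng/min
846.8864 ng/min ÷ 25.45455 kg = 33.27054 ng/kg/min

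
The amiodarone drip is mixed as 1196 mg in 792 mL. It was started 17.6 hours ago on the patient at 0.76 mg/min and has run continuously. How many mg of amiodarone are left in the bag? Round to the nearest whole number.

393 mg

0.76 mg/min × 60 min/hr = 45.6 mg/hr
Concentration = 1196 mg ÷ 792 mL = 1.510101 mg/mL
Rate = 45.6 mg/hr ÷ 1.510101 mg/mL = 30.19666 mL/hr
Volume infused = 30.19666 mL/hr × 17.6 hr = 531.4611 mL
Volume remaining = 792 − 531.4611 = 260.5389 mL
Drug remaining = 260.5389 mL × 1.510101 mg/mL = 393.44 mg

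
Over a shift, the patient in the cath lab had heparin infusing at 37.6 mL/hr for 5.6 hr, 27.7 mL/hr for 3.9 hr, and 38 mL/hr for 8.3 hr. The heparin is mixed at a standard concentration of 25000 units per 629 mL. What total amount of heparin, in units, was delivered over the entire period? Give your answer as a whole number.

25198 units

Concentration = 25000 units ÷ 629 mL = 39.74563 units/mL
Stage 1: 37.6 mL/hr × 5.6 hr = 210.56 mL → 210.56 mL × 39.74563 units/mL = 8368.839 units
Stage 2: 27.7 mL/hr × 3.9 hr = 108.03 mL → 108.03 mL × 39.74563 units/mL = 4293.72 units
Stage 3: 38 mL/hr × 8.3 hr = 315.4 mL → 315.4 mL × 39.74563 units/mL = 12535.77 units
Total = 8368.839 + 4293.72 + 12535.77 = 25198.33 units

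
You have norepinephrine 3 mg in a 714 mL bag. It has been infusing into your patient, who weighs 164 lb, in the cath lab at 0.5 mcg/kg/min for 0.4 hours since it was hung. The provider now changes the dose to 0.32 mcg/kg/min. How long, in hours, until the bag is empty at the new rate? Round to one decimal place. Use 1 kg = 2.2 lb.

1.5 hours

Initial rate:
Weight = 164 lb ÷ 2.2 lb/kg = 74.54545 kg
Dose = 0.5 mcg/kg/min × 74.54545 kg = 37.27273 mcg/min
37.27273 mcg/min × 60 min/hr = 2236.364 mcg/hr
Concentration = 3 mg ÷ 714 mL = 0.004201681 mg/mL = 4.201681 mcg/mL
Rate = 2236.364 mcg/hr ÷ 4.201681 mcg/mL = 532.2545 mL/hr
Volume infused so far = 532.2545 mL/hr × 0.4 hr = 212.9018 mL
Volume remaining = 714 − 212.9018 = 501.0982 mL
New rate:
Dose = 0.32 mcg/kg/min × 74.54545 kg = 23.85455 mcg/min
23.85455 mcg/min × 60 min/hr = 1431.273 mcg/hr
Rate = 1431.273 mcg/hr ÷ 4.201681 mcg/mL = 340.6429 mL/hr
Time remaining = 501.0982 mL ÷ 340.6429 mL/hr = 1.471037 hr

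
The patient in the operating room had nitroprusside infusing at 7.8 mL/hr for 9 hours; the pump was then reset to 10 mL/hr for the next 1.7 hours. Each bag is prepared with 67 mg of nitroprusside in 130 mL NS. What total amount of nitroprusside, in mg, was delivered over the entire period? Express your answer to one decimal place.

44.9 mg

Concentration = 67 mg ÷ 130 mL = 0.5153846 mg/mL
Stage 1: 7.8 mL/hr × 9 hr = 70.2 mL → 70.2 mL × 0.5153846 mg/mL = 36.18 mg
Stage 2: 10 mL/hr × 1.7 hr = 17 mL → 17 mL × 0.5153846 mg/mL = 8.761538 mg
Total = 36.18 + 8.761538 = 44.94154 mg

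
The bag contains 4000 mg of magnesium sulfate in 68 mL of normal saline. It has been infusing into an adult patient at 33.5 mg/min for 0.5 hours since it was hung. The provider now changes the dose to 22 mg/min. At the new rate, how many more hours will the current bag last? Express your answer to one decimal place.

2.3 hours

Initial rate:
33.5 mg/min × 60 min/hr = 2010 mg/hr
Concentration = 4000 mg ÷ 68 mL = 58.82353 mg/mL
Rate = 2010 mg/hr ÷ 58.82353 mg/mL = 34.17 mL/hr
Volume infused so far = 34.17 mL/hr × 0.5 hr = 17.085 mL
Volume remaining = 68 − 17.085 = 50.915 mL
New rate:
22 mg/min × 60 min/hr = 1320 mg/hr
Rate = 1320 mg/hr ÷ 58.82353 mg/mL = 22.44 mL/hr
Time remaining = 50.915 mL ÷ 22.44 mL/hr = 2.268939 hr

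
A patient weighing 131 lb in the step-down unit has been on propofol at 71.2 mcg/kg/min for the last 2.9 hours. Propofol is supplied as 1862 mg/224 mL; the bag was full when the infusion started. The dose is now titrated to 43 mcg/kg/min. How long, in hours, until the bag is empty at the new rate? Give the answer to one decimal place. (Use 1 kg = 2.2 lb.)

Initial rate:
Weight = 131 lb ÷ 2.2 lb/kg = 59.54545 kg
Dose = 71.2 mcg/kg/min × 59.54545 kg = 4239.636 mcg/min
4239.636 mcg/min × 60 min/hr = 254378.2 mcg/hr
Concentration = 1862 mg ÷ 224 mL = 8.3125 mg/mL = 8312.5 mcg/mL
Rate = 254378.2 mcg/hr ÷ 8312.5 mcg/mL = 30.60189 mL/hr
Volume infused so far = 30.60189 mL/hr × 2.9 hr = 88.74547 mL
Volume remaining = 224 − 88.74547 = 135.2545 mL
New rate:
Dose = 43 mcg/kg/min × 59.54545 kg = 2560.455 mcg/min
2560.455 mcg/min × 60 min/hr = 153627.3 mcg/hr
Rate = 153627.3 mcg/hr ÷ 8312.5 mcg/mL = 18.48148 mL/hr
Time remaining = 135.2545 mL ÷ 18.48148 mL/hr = 7.318383 hr

7.3 hours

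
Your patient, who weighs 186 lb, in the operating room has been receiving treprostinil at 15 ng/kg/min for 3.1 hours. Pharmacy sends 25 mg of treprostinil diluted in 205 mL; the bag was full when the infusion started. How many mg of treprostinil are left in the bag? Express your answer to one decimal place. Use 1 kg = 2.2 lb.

24.8 mg

Weight = 186 lb ÷ 2.2 lb/kg = 84.54545 kg
Dose = 15 ng/kg/min × 84.54545 kg = 1268.182 ng/min
1268.182 ng/min × 60 min/hr = 76090.91 ng/hr
Concentration = 25 mg ÷ 205 mL = 0.1219512 mg/mL = 121951.2 ng/mL
Rate = 76090.91 ng/hr ÷ 121951.2 ng/mL = 0.6239455 mL/hr
Volume infused = 0.6239455 mL/hr × 3.1 hr = 1.934231 mL
Volume remaining = 205 − 1.934231 = 203.0658 mL
Drug remaining = 203.0658 mL × 121951.2 ng/mL = 24764118 ng = 24.76412 mg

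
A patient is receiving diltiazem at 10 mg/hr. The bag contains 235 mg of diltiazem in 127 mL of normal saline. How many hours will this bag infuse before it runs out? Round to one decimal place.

23.5 hours

Concentration = 235 mg ÷ 127 mL = 1.850394 mg/mL
Rate = 10 mg/hr ÷ 1.850394 mg/mL = 5.404255 mL/hr
Duration = 127 mL ÷ 5.404255 mL/hr = 23.5 hr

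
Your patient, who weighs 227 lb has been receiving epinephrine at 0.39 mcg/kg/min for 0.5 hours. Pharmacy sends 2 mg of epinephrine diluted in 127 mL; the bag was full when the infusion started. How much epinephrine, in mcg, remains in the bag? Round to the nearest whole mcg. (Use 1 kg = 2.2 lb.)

793 mcg

Weight = 227 lb ÷ 2.2 lb/kg = 103.1818 kg
Dose = 0.39 mcg/kg/min × 103.1818 kg = 40.24091 mcg/min
40.24091 mcg/min × 60 min/hr = 2414.455 mcg/hr
Concentration = 2 mg ÷ 127 mL = 0.01574803 mg/mL = 15.74803 mcg/mL
Rate = 2414.455 mcg/hr ÷ 15.74803 mcg/mL = 153.3179 mL/hr
Volume infused = 153.3179 mL/hr × 0.5 hr = 76.65893 mL
Volume remaining = 127 − 76.65893 = 50.34107 mL
Drug remaining = 50.34107 mL × 15.74803 mcg/mL = 792.7727 mcg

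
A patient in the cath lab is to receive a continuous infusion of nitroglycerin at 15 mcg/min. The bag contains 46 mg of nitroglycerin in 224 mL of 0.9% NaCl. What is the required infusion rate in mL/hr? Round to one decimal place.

15 mcg/min × 60 min/hr = 900 mcg/hr
Concentration = 46 mg ÷ 224 mL = 0.2053571 mg/mL = 205.3571 mcg/mL
Rate = 900 mcg/hr ÷ 205.3571 mcg/mL = 4.382609 mL/hr

4.4 mL/hr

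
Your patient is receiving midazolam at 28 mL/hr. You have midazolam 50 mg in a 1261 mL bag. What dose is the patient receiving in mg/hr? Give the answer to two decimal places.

1.11 mg/hr

Concentration = 50 mg ÷ 1261 mL = 0.03965107 mg/mL
Drug rate = 28 mL/hr × 0.03965107 mg/mL = 1.11023 mg/hr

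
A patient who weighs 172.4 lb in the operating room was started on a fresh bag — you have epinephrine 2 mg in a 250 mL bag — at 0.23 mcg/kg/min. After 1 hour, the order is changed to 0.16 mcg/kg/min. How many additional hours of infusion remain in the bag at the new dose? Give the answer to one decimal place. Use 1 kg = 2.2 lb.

1.2 hours

Initial rate:
Weight = 172.4 lb ÷ 2.2 lb/kg = 78.36364 kg
Dose = 0.23 mcg/kg/min × 78.36364 kg = 18.02364 mcg/min
18.02364 mcg/min × 60 min/hr = 1081.418 mcg/hr
Concentration = 2 mg ÷ 250 mL = 0.008 mg/mL = 8 mcg/mL
Rate = 1081.418 mcg/hr ÷ 8 mcg/mL = 135.1773 mL/hr
Volume infused so far = 135.1773 mL/hr × 1 hr = 135.1773 mL
Volume remaining = 250 − 135.1773 = 114.8227 mL
New rate:
Dose = 0.16 mcg/kg/min × 78.36364 kg = 12.53818 mcg/min
12.53818 mcg/min × 60 min/hr = 752.2909 mcg/hr
Rate = 752.2909 mcg/hr ÷ 8 mcg/mL = 94.03636 mL/hr
Time remaining = 114.8227 mL ÷ 94.03636 mL/hr = 1.221046 hr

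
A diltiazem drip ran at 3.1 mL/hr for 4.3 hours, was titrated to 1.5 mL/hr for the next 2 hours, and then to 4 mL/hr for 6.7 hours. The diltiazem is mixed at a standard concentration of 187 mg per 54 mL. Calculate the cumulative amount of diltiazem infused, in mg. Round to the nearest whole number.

149 mg

Concentration = 187 mg ÷ 54 mL = 3.462963 mg/mL
Stage 1: 3.1 mL/hr × 4.3 hr = 13.33 mL → 13.33 mL × 3.462963 mg/mL = 46.1613 mg
Stage 2: 1.5 mL/hr × 2 hr = 3 mL → 3 mL × 3.462963 mg/mL = 10.38889 mg
Stage 3: 4 mL/hr × 6.7 hr = 26.8 mL → 26.8 mL × 3.462963 mg/mL = 92.80741 mg
Total = 46.1613 + 10.38889 + 92.80741 = 149.3576 mg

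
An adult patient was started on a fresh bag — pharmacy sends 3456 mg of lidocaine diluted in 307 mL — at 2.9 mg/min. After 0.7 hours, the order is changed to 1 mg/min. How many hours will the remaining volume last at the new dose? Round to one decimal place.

Initial rate:
2.9 mg/min × 60 min/hr = 174 mg/hr
Concentration = 3456 mg ÷ 307 mL = 11.25733 mg/mL
Rate = 174 mg/hr ÷ 11.25733 mg/mL = 15.4566 mL/hr
Volume infused so far = 15.4566 mL/hr × 0.7 hr = 10.81962 mL
Volume remaining = 307 − 10.81962 = 296.1804 mL
New rate:
1 mg/min × 60 min/hr = 60 mg/hr
Rate = 60 mg/hr ÷ 11.25733 mg/mL = 5.329861 mL/hr
Time remaining = 296.1804 mL ÷ 5.329861 mL/hr = 55.57 hr

55.6 hours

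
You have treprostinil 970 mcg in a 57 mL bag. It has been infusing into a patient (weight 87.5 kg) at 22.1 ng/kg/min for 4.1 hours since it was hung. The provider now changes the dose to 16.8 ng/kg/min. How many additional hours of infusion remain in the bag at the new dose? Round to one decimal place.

Initial rate:
Dose = 22.1 ng/kg/min × 87.5 kg = 1933.75 ng/min
1933.75 ng/min × 60 min/hr = 116025 ng/hr
Concentration = 970 mcg ÷ 57 mL = 17.01754 mcg/mL = 17017.54 ng/mL
Rate = 116025 ng/hr ÷ 17017.54 ng/mL = 6.817964 mL/hr
Volume infused so far = 6.817964 mL/hr × 4.1 hr = 27.95365 mL
Volume remaining = 57 − 27.95365 = 29.04635 mL
New rate:
Dose = 16.8 ng/kg/min × 87.5 kg = 1470 ng/min
1470 ng/min × 60 min/hr = 88200 ng/hr
Rate = 88200 ng/hr ÷ 17017.54 ng/mL = 5.182887 mL/hr
Time remaining = 29.04635 mL ÷ 5.182887 mL/hr = 5.60428 hr

5.6 hours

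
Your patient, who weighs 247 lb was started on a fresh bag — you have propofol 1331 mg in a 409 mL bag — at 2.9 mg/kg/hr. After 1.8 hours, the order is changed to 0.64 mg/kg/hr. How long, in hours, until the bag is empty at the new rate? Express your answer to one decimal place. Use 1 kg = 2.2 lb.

10.4 hours

Initial rate:
Weight = 247 lb ÷ 2.2 lb/kg = 112.2727 kg
Dose = 2.9 mg/kg/hr × 112.2727 kg = 325.5909 mg/hr
Concentration = 1331 mg ÷ 409 mL = 3.254279 mg/mL
Rate = 325.5909 mg/hr ÷ 3.254279 mg/mL = 100.0501 mL/hr
Volume infused so far = 100.0501 mL/hr × 1.8 hr = 180.0902 mL
Volume remaining = 409 − 180.0902 = 228.9098 mL
New rate:
Dose = 0.64 mg/kg/hr × 112.2727 kg = 71.85455 mg/hr
Rate = 71.85455 mg/hr ÷ 3.254279 mg/mL = 22.08002 mL/hr
Time remaining = 228.9098 mL ÷ 22.08002 mL/hr = 10.36728 hr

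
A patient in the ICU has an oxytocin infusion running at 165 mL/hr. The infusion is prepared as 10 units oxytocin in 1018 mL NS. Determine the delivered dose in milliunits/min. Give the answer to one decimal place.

Concentration = 10 units ÷ 1018 mL = 0.009823183 units/mL = 9.823183 milliunits/mL
Drug rate = 165 mL/hr × 9.823183 milliunits/mL = 1620.825 milliunits/hr
1620.825 milliunits/hr ÷ 60 min/hr = 27.01375 milliunits/min

27.0 milliunits/min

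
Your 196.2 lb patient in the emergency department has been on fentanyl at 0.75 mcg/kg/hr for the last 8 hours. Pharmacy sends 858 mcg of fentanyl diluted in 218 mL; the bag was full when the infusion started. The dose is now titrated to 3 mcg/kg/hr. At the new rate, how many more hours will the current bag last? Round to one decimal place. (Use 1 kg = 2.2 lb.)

Initial rate:
Weight = 196.2 lb ÷ 2.2 lb/kg = 89.18182 kg
Dose = 0.75 mcg/kg/hr × 89.18182 kg = 66.88636 mcg/hr
Concentration = 858 mcg ÷ 218 mL = 3.93578 mcg/mL
Rate = 66.88636 mcg/hr ÷ 3.93578 mcg/mL = 16.99444 mL/hr
Volume infused so far = 16.99444 mL/hr × 8 hr = 135.9555 mL
Volume remaining = 218 − 135.9555 = 82.0445 mL
New rate:
Dose = 3 mcg/kg/hr × 89.18182 kg = 267.5455 mcg/hr
Rate = 267.5455 mcg/hr ÷ 3.93578 mcg/mL = 67.97775 mL/hr
Time remaining = 82.0445 mL ÷ 67.97775 mL/hr = 1.206932 hr

1.2 hours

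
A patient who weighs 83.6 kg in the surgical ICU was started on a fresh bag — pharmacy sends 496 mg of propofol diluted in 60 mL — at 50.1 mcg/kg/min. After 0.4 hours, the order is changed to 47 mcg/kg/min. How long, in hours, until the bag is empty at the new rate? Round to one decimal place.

Initial rate:
Dose = 50.1 mcg/kg/min × 83.6 kg = 4188.36 mcg/min
4188.36 mcg/min × 60 min/hr = 251301.6 mcg/hr
Concentration = 496 mg ÷ 60 mL = 8.266667 mg/mL = 8266.667 mcg/mL
Rate = 251301.6 mcg/hr ÷ 8266.667 mcg/mL = 30.39939 mL/hr
Volume infused so far = 30.39939 mL/hr × 0.4 hr = 12.15975 mL
Volume remaining = 60 − 12.15975 = 47.84025 mL
New rate:
Dose = 47 mcg/kg/min × 83.6 kg = 3929.2 mcg/min
3929.2 mcg/min × 60 min/hr = 235752 mcg/hr
Rate = 235752 mcg/hr ÷ 8266.667 mcg/mL = 28.51839 mL/hr
Time remaining = 47.84025 mL ÷ 28.51839 mL/hr = 1.677523 hr

1.7 hours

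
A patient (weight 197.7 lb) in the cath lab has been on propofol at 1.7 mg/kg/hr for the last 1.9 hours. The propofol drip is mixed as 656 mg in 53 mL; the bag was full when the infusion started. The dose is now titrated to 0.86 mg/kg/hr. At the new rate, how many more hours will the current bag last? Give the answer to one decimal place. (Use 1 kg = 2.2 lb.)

4.7 hours

Initial rate:
Weight = 197.7 lb ÷ 2.2 lb/kg = 89.86364 kg
Dose = 1.7 mg/kg/hr × 89.86364 kg = 152.7682 mg/hr
Concentration = 656 mg ÷ 53 mL = 12.37736 mg/mL
Rate = 152.7682 mg/hr ÷ 12.37736 mg/mL = 12.34255 mL/hr
Volume infused so far = 12.34255 mL/hr × 1.9 hr = 23.45085 mL
Volume remaining = 53 − 23.45085 = 29.54915 mL
New rate:
Dose = 0.86 mg/kg/hr × 89.86364 kg = 77.28273 mg/hr
Rate = 77.28273 mg/hr ÷ 12.37736 mg/mL = 6.243879 mL/hr
Time remaining = 29.54915 mL ÷ 6.243879 mL/hr = 4.732499 hr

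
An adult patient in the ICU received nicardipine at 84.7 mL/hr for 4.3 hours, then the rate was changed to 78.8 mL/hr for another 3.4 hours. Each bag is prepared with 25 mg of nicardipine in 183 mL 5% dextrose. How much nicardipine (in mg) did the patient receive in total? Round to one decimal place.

86.4 mg

Concentration = 25 mg ÷ 183 mL = 0.136612 mg/mL
Stage 1: 84.7 mL/hr × 4.3 hr = 364.21 mL → 364.21 mL × 0.136612 mg/mL = 49.75546 mg
Stage 2: 78.8 mL/hr × 3.4 hr = 267.92 mL → 267.92 mL × 0.136612 mg/mL = 36.60109 mg
Total = 49.75546 + 36.60109 = 86.35656 mg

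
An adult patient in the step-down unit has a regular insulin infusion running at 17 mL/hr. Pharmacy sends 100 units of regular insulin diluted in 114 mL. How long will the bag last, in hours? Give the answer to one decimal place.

Duration = 114 mL ÷ 17 mL/hr = 6.705882 hr

6.7 hours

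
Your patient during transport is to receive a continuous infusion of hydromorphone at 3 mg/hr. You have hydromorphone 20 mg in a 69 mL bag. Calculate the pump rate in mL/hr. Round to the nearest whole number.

10 mL/hr

Concentration = 20 mg ÷ 69 mL = 0.2898551 mg/mL
Rate = 3 mg/hr ÷ 0.2898551 mg/mL = 10.35 mL/hr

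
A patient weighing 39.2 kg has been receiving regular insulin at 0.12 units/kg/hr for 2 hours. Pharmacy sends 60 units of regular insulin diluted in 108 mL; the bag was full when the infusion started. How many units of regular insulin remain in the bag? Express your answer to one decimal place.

Dose = 0.12 units/kg/hr × 39.2 kg = 4.704 units/hr
Concentration = 60 units ÷ 108 mL = 0.5555556 units/mL
Rate = 4.704 units/hr ÷ 0.5555556 units/mL = 8.4672 mL/hr
Volume infused = 8.4672 mL/hr × 2 hr = 16.9344 mL
Volume remaining = 108 − 16.9344 = 91.0656 mL
Drug remaining = 91.0656 mL × 0.5555556 units/mL = 50.592 units

50.6 units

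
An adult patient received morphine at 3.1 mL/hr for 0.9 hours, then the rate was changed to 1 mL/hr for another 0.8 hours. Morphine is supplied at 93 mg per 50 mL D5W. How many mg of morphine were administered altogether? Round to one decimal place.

6.7 mg

Concentration = 93 mg ÷ 50 mL = 1.86 mg/mL
Stage 1: 3.1 mL/hr × 0.9 hr = 2.79 mL → 2.79 mL × 1.86 mg/mL = 5.1894 mg
Stage 2: 1 mL/hr × 0.8 hr = 0.8 mL → 0.8 mL × 1.86 mg/mL = 1.488 mg
Total = 5.1894 + 1.488 = 6.6774 mg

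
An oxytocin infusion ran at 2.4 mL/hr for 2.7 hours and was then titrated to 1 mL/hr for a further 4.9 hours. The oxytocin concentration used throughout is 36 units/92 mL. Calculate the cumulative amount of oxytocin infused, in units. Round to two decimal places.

Concentration = 36 units ÷ 92 mL = 0.3913043 units/mL
Stage 1: 2.4 mL/hr × 2.7 hr = 6.48 mL → 6.48 mL × 0.3913043 units/mL = 2.535652 units
Stage 2: 1 mL/hr × 4.9 hr = 4.9 mL → 4.9 mL × 0.3913043 units/mL = 1.917391 units
Total = 2.535652 + 1.917391 = 4.453043 units

4.45 units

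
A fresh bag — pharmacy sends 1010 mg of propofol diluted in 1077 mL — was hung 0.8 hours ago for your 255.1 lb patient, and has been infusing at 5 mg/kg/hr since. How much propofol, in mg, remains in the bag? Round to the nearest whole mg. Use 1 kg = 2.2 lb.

Weight = 255.1 lb ÷ 2.2 lb/kg = 115.9545 kg
Dose = 5 mg/kg/hr × 115.9545 kg = 579.7727 mg/hr
Concentration = 1010 mg ÷ 1077 mL = 0.9377902 mg/mL
Rate = 579.7727 mg/hr ÷ 0.9377902 mg/mL = 618.2329 mL/hr
Volume infused = 618.2329 mL/hr × 0.8 hr = 494.5863 mL
Volume remaining = 1077 − 494.5863 = 582.4137 mL
Drug remaining = 582.4137 mL × 0.9377902 mg/mL = 546.1818 mg

546 mg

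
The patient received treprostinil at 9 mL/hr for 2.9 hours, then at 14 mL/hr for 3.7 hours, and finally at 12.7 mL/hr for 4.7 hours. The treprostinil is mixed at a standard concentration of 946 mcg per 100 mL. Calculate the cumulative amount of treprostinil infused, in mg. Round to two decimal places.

Concentration = 946 mcg ÷ 100 mL = 9.46 mcg/mL
Stage 1: 9 mL/hr × 2.9 hr = 26.1 mL → 26.1 mL × 9.46 mcg/mL = 246.906 mcg
Stage 2: 14 mL/hr × 3.7 hr = 51.8 mL → 51.8 mL × 9.46 mcg/mL = 490.028 mcg
Stage 3: 12.7 mL/hr × 4.7 hr = 59.69 mL → 59.69 mL × 9.46 mcg/mL = 564.6674 mcg
Total = 246.906 + 490.028 + 564.6674 = 1301.601 mcg = 1.301601 mg

1.30 mg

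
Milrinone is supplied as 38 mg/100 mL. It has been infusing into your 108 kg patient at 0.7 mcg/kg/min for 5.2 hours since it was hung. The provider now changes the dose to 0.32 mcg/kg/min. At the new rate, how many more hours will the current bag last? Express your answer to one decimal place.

7.0 hours

Initial rate:
Dose = 0.7 mcg/kg/min × 108 kg = 75.6 mcg/min
75.6 mcg/min × 60 min/hr = 4536 mcg/hr
Concentration = 38 mg ÷ 100 mL = 0.38 mg/mL = 380 mcg/mL
Rate = 4536 mcg/hr ÷ 380 mcg/mL = 11.93684 mL/hr
Volume infused so far = 11.93684 mL/hr × 5.2 hr = 62.07158 mL
Volume remaining = 100 − 62.07158 = 37.92842 mL
New rate:
Dose = 0.32 mcg/kg/min × 108 kg = 34.56 mcg/min
34.56 mcg/min × 60 min/hr = 2073.6 mcg/hr
Rate = 2073.6 mcg/hr ÷ 380 mcg/mL = 5.456842 mL/hr
Time remaining = 37.92842 mL ÷ 5.456842 mL/hr = 6.950617 hr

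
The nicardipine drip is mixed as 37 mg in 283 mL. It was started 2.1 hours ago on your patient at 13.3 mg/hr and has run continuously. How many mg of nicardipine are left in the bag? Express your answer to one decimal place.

9.1 mg

Concentration = 37 mg ÷ 283 mL = 0.130742 mg/mL
Rate = 13.3 mg/hr ÷ 0.130742 mg/mL = 101.727 mL/hr
Volume infused = 101.727 mL/hr × 2.1 hr = 213.6268 mL
Volume remaining = 283 − 213.6268 = 69.37324 mL
Drug remaining = 69.37324 mL × 0.130742 mg/mL = 9.07 mg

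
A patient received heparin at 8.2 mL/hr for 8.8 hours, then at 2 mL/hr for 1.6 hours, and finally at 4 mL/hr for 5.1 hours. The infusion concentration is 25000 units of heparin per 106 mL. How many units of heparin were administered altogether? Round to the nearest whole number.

Concentration = 25000 units ÷ 106 mL = 235.8491 units/mL
Stage 1: 8.2 mL/hr × 8.8 hr = 72.16 mL → 72.16 mL × 235.8491 units/mL = 17018.87 units
Stage 2: 2 mL/hr × 1.6 hr = 3.2 mL → 3.2 mL × 235.8491 units/mL = 754.717 units
Stage 3: 4 mL/hr × 5.1 hr = 20.4 mL → 20.4 mL × 235.8491 units/mL = 4811.321 units
Total = 17018.87 + 754.717 + 4811.321 = 22584.91 units

22585 units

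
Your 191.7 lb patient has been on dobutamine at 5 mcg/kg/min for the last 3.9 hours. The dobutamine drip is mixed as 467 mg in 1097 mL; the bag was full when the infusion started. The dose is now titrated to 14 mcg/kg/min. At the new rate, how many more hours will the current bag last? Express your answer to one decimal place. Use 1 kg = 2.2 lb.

5.0 hours

Initial rate:
Weight = 191.7 lb ÷ 2.2 lb/kg = 87.13636 kg
Dose = 5 mcg/kg/min × 87.13636 kg = 435.6818 mcg/min
435.6818 mcg/min × 60 min/hr = 26140.91 mcg/hr
Concentration = 467 mg ÷ 1097 mL = 0.4257065 mg/mL = 425.7065 mcg/mL
Rate = 26140.91 mcg/hr ÷ 425.7065 mcg/mL = 61.40595 mL/hr
Volume infused so far = 61.40595 mL/hr × 3.9 hr = 239.4832 mL
Volume remaining = 1097 − 239.4832 = 857.5168 mL
New rate:
Dose = 14 mcg/kg/min × 87.13636 kg = 1219.909 mcg/min
1219.909 mcg/min × 60 min/hr = 73194.55 mcg/hr
Rate = 73194.55 mcg/hr ÷ 425.7065 mcg/mL = 171.9367 mL/hr
Time remaining = 857.5168 mL ÷ 171.9367 mL/hr = 4.9874 hr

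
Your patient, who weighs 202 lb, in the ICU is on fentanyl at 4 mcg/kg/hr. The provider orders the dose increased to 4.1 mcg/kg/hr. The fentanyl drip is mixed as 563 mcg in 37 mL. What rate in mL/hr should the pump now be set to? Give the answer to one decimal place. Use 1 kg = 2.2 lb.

Weight = 202 lb ÷ 2.2 lb/kg = 91.81818 kg
Dose = 4.1 mcg/kg/hr × 91.81818 kg = 376.4545 mcg/hr
Concentration = 563 mcg ÷ 37 mL = 15.21622 mcg/mL
Rate = 376.4545 mcg/hr ÷ 15.21622 mcg/mL = 24.74035 mL/hr

24.7 mL/hr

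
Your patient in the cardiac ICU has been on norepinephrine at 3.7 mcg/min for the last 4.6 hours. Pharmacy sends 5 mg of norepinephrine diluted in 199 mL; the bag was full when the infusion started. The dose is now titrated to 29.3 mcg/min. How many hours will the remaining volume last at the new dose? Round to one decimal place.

2.3 hours

Initial rate:
3.7 mcg/min × 60 min/hr = 222 mcg/hr
Concentration = 5 mg ÷ 199 mL = 0.02512563 mg/mL = 25.12563 mcg/mL
Rate = 222 mcg/hr ÷ 25.12563 mcg/mL = 8.8356 mL/hr
Volume infused so far = 8.8356 mL/hr × 4.6 hr = 40.64376 mL
Volume remaining = 199 − 40.64376 = 158.3562 mL
New rate:
29.3 mcg/min × 60 min/hr = 1758 mcg/hr
Rate = 1758 mcg/hr ÷ 25.12563 mcg/mL = 69.9684 mL/hr
Time remaining = 158.3562 mL ÷ 69.9684 mL/hr = 2.263254 hr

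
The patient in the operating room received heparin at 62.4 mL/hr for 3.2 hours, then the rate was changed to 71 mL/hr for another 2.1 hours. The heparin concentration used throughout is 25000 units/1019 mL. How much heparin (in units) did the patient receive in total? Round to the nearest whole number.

8557 units

Concentration = 25000 units ÷ 1019 mL = 24.53386 units/mL
Stage 1: 62.4 mL/hr × 3.2 hr = 199.68 mL → 199.68 mL × 24.53386 units/mL = 4898.921 units
Stage 2: 71 mL/hr × 2.1 hr = 149.1 mL → 149.1 mL × 24.53386 units/mL = 3657.998 units
Total = 4898.921 + 3657.998 = 8556.919 units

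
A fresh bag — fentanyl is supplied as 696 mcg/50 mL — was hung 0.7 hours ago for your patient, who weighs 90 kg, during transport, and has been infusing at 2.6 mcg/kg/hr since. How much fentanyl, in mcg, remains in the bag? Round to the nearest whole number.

Dose = 2.6 mcg/kg/hr × 90 kg = 234 mcg/hr
Concentration = 696 mcg ÷ 50 mL = 13.92 mcg/mL
Rate = 234 mcg/hr ÷ 13.92 mcg/mL = 16.81034 mL/hr
Volume infused = 16.81034 mL/hr × 0.7 hr = 11.76724 mL
Volume remaining = 50 − 11.76724 = 38.23276 mL
Drug remaining = 38.23276 mL × 13.92 mcg/mL = 532.2 mcg

532 mcg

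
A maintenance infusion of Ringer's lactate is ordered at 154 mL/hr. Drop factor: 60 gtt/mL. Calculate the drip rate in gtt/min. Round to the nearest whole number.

154 gtt/min

154 mL/hr ÷ 60 min/hr = 2.566667 mL/min
2.566667 mL/min × 60 gtt/mL = 154 gtt/min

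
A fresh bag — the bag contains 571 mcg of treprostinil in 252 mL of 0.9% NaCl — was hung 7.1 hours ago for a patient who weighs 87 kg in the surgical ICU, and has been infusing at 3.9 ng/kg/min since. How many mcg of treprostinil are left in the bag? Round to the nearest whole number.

Dose = 3.9 ng/kg/min × 87 kg = 339.3 ng/min
339.3 ng/min × 60 min/hr = 20358 ng/hr
Concentration = 571 mcg ÷ 252 mL = 2.265873 mcg/mL = 2265.873 ng/mL
Rate = 20358 ng/hr ÷ 2265.873 ng/mL = 8.984616 mL/hr
Volume infused = 8.984616 mL/hr × 7.1 hr = 63.79078 mL
Volume remaining = 252 − 63.79078 = 188.2092 mL
Drug remaining = 188.2092 mL × 2265.873 ng/mL = 426458.2 ng = 426.4582 mcg

426 mcg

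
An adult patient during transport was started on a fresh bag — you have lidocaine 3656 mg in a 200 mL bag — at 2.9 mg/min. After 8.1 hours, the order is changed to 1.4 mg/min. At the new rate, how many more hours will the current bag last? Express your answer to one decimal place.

Initial rate:
2.9 mg/min × 60 min/hr = 174 mg/hr
Concentration = 3656 mg ÷ 200 mL = 18.28 mg/mL
Rate = 174 mg/hr ÷ 18.28 mg/mL = 9.5186 mL/hr
Volume infused so far = 9.5186 mL/hr × 8.1 hr = 77.10066 mL
Volume remaining = 200 − 77.10066 = 122.8993 mL
New rate:
1.4 mg/min × 60 min/hr = 84 mg/hr
Rate = 84 mg/hr ÷ 18.28 mg/mL = 4.595186 mL/hr
Time remaining = 122.8993 mL ÷ 4.595186 mL/hr = 26.74524 hr

26.7 hours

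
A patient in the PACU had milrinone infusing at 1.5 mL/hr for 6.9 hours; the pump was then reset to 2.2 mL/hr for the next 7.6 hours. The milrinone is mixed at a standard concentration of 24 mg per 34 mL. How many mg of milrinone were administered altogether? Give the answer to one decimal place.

19.1 mg

Concentration = 24 mg ÷ 34 mL = 0.7058824 mg/mL
Stage 1: 1.5 mL/hr × 6.9 hr = 10.35 mL → 10.35 mL × 0.7058824 mg/mL = 7.305882 mg
Stage 2: 2.2 mL/hr × 7.6 hr = 16.72 mL → 16.72 mL × 0.7058824 mg/mL = 11.80235 mg
Total = 7.305882 + 11.80235 = 19.10824 mg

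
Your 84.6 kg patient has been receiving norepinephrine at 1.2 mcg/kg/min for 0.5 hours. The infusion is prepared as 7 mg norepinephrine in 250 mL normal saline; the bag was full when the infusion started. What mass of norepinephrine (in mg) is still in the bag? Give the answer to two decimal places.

3.95 mg

Dose = 1.2 mcg/kg/min × 84.6 kg = 101.52 mcg/min
101.52 mcg/min × 60 min/hr = 6091.2 mcg/hr
Concentration = 7 mg ÷ 250 mL = 0.028 mg/mL = 28 mcg/mL
Rate = 6091.2 mcg/hr ÷ 28 mcg/mL = 217.5429 mL/hr
Volume infused = 217.5429 mL/hr × 0.5 hr = 108.7714 mL
Volume remaining = 250 − 108.7714 = 141.2286 mL
Drug remaining = 141.2286 mL × 28 mcg/mL = 3954.4 mcg = 3.9544 mg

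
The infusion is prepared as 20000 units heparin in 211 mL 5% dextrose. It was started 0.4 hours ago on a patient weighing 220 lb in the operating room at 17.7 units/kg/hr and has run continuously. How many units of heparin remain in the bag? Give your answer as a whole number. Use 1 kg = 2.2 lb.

19292 units

Weight = 220 lb ÷ 2.2 lb/kg = 100 kg
Dose = 17.7 units/kg/hr × 100 kg = 1770 units/hr
Concentration = 20000 units ÷ 211 mL = 94.78673 units/mL
Rate = 1770 units/hr ÷ 94.78673 units/mL = 18.6735 mL/hr
Volume infused = 18.6735 mL/hr × 0.4 hr = 7.4694 mL
Volume remaining = 211 − 7.4694 = 203.5306 mL
Drug remaining = 203.5306 mL × 94.78673 units/mL = 19292 units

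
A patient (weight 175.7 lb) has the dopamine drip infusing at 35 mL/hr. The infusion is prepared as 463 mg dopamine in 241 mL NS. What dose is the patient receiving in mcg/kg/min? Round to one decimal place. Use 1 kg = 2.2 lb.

14.0 mcg/kg/min

Weight = 175.7 lb ÷ 2.2 lb/kg = 79.86364 kg
Concentration = 463 mg ÷ 241 mL = 1.921162 mg/mL = 1921.162 mcg/mL
Drug rate = 35 mL/hr × 1921.162 mcg/mL = 67240.66 mcg/hr
67240.66 mcg/hr ÷ 60 min/hr = 1120.678 mcg/min
1120.678 mcg/min ÷ 79.86364 kg = 14.03239 mcg/kg/min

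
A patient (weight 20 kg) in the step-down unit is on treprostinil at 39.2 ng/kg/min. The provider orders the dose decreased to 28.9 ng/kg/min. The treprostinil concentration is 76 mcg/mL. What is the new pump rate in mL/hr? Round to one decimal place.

0.5 mL/hr

Dose = 28.9 ng/kg/min × 20 kg = 578 ng/min
578 ng/min × 60 min/hr = 34680 ng/hr
Concentration = 76 mcg/mL = 76000 ng/mL
Rate = 34680 ng/hr ÷ 76000 ng/mL = 0.4563158 mL/hr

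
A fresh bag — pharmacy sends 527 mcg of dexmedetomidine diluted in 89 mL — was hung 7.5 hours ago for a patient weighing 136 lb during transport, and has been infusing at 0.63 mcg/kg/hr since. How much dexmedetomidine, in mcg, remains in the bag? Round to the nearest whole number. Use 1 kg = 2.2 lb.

Weight = 136 lb ÷ 2.2 lb/kg = 61.81818 kg
Dose = 0.63 mcg/kg/hr × 61.81818 kg = 38.94545 mcg/hr
Concentration = 527 mcg ÷ 89 mL = 5.921348 mcg/mL
Rate = 38.94545 mcg/hr ÷ 5.921348 mcg/mL = 6.577126 mL/hr
Volume infused = 6.577126 mL/hr × 7.5 hr = 49.32845 mL
Volume remaining = 89 − 49.32845 = 39.67155 mL
Drug remaining = 39.67155 mL × 5.921348 mcg/mL = 234.9091 mcg

235 mcg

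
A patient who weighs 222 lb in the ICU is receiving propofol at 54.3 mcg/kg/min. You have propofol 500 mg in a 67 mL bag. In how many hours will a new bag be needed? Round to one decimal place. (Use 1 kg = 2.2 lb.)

Weight = 222 lb ÷ 2.2 lb/kg = 100.9091 kg
Dose = 54.3 mcg/kg/min × 100.9091 kg = 5479.364 mcg/min
5479.364 mcg/min × 60 min/hr = 328761.8 mcg/hr
Concentration = 500 mg ÷ 67 mL = 7.462687 mg/mL = 7462.687 mcg/mL
Rate = 328761.8 mcg/hr ÷ 7462.687 mcg/mL = 44.05408 mL/hr
Duration = 67 mL ÷ 44.05408 mL/hr = 1.520858 hr

1.5 hours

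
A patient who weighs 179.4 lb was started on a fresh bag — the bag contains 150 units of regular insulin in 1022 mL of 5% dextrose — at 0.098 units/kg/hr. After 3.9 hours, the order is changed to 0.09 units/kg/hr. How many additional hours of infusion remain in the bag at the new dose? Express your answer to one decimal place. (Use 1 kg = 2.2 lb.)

Initial rate:
Weight = 179.4 lb ÷ 2.2 lb/kg = 81.54545 kg
Dose = 0.098 units/kg/hr × 81.54545 kg = 7.991455 units/hr
Concentration = 150 units ÷ 1022 mL = 0.146771 units/mL
Rate = 7.991455 units/hr ÷ 0.146771 units/mL = 54.44844 mL/hr
Volume infused so far = 54.44844 mL/hr × 3.9 hr = 212.3489 mL
Volume remaining = 1022 − 212.3489 = 809.6511 mL
New rate:
Dose = 0.09 units/kg/hr × 81.54545 kg = 7.339091 units/hr
Rate = 7.339091 units/hr ÷ 0.146771 units/mL = 50.00367 mL/hr
Time remaining = 809.6511 mL ÷ 50.00367 mL/hr = 16.19183 hr

16.2 hours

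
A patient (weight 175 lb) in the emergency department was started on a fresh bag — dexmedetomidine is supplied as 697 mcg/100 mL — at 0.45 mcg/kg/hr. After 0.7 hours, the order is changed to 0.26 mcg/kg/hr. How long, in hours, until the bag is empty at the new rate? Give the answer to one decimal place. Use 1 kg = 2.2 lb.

32.5 hours

Initial rate:
Weight = 175 lb ÷ 2.2 lb/kg = 79.54545 kg
Dose = 0.45 mcg/kg/hr × 79.54545 kg = 35.79545 mcg/hr
Concentration = 697 mcg ÷ 100 mL = 6.97 mcg/mL
Rate = 35.79545 mcg/hr ÷ 6.97 mcg/mL = 5.135646 mL/hr
Volume infused so far = 5.135646 mL/hr × 0.7 hr = 3.594952 mL
Volume remaining = 100 − 3.594952 = 96.40505 mL
New rate:
Dose = 0.26 mcg/kg/hr × 79.54545 kg = 20.68182 mcg/hr
Rate = 20.68182 mcg/hr ÷ 6.97 mcg/mL = 2.967262 mL/hr
Time remaining = 96.40505 mL ÷ 2.967262 mL/hr = 32.48956 hr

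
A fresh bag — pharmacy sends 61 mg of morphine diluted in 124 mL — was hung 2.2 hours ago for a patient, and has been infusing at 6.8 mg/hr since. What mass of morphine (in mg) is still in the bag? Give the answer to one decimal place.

46.0 mg

Concentration = 61 mg ÷ 124 mL = 0.4919355 mg/mL
Rate = 6.8 mg/hr ÷ 0.4919355 mg/mL = 13.82295 mL/hr
Volume infused = 13.82295 mL/hr × 2.2 hr = 30.41049 mL
Volume remaining = 124 − 30.41049 = 93.58951 mL
Drug remaining = 93.58951 mL × 0.4919355 mg/mL = 46.04 mg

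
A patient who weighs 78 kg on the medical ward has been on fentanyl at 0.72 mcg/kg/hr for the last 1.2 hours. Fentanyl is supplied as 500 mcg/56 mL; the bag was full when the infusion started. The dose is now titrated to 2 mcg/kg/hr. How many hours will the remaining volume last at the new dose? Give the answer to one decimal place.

2.8 hours

Initial rate:
Dose = 0.72 mcg/kg/hr × 78 kg = 56.16 mcg/hr
Concentration = 500 mcg ÷ 56 mL = 8.928571 mcg/mL
Rate = 56.16 mcg/hr ÷ 8.928571 mcg/mL = 6.28992 mL/hr
Volume infused so far = 6.28992 mL/hr × 1.2 hr = 7.547904 mL
Volume remaining = 56 − 7.547904 = 48.4521 mL
New rate:
Dose = 2 mcg/kg/hr × 78 kg = 156 mcg/hr
Rate = 156 mcg/hr ÷ 8.928571 mcg/mL = 17.472 mL/hr
Time remaining = 48.4521 mL ÷ 17.472 mL/hr = 2.773128 hr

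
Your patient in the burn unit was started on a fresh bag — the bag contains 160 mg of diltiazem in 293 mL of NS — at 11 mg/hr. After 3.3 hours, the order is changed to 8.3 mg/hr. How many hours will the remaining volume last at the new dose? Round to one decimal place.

14.9 hours

Initial rate:
Concentration = 160 mg ÷ 293 mL = 0.5460751 mg/mL
Rate = 11 mg/hr ÷ 0.5460751 mg/mL = 20.14375 mL/hr
Volume infused so far = 20.14375 mL/hr × 3.3 hr = 66.47437 mL
Volume remaining = 293 − 66.47437 = 226.5256 mL
New rate:
Rate = 8.3 mg/hr ÷ 0.5460751 mg/mL = 15.19938 mL/hr
Time remaining = 226.5256 mL ÷ 15.19938 mL/hr = 14.90361 hr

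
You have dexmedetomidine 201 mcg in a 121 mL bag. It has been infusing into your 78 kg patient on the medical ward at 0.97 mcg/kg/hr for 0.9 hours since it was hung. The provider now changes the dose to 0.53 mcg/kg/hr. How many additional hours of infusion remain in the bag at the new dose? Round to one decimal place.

Initial rate:
Dose = 0.97 mcg/kg/hr × 78 kg = 75.66 mcg/hr
Concentration = 201 mcg ÷ 121 mL = 1.661157 mcg/mL
Rate = 75.66 mcg/hr ÷ 1.661157 mcg/mL = 45.54657 mL/hr
Volume infused so far = 45.54657 mL/hr × 0.9 hr = 40.99191 mL
Volume remaining = 121 − 40.99191 = 80.00809 mL
New rate:
Dose = 0.53 mcg/kg/hr × 78 kg = 41.34 mcg/hr
Rate = 41.34 mcg/hr ÷ 1.661157 mcg/mL = 24.88627 mL/hr
Time remaining = 80.00809 mL ÷ 24.88627 mL/hr = 3.214949 hr

3.2 hours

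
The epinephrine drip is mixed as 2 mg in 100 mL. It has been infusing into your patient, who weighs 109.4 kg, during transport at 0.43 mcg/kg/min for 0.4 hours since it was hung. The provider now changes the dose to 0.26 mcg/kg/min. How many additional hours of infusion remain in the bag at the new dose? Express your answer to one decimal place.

0.5 hours

Initial rate:
Dose = 0.43 mcg/kg/min × 109.4 kg = 47.042 mcg/min
47.042 mcg/min × 60 min/hr = 2822.52 mcg/hr
Concentration = 2 mg ÷ 100 mL = 0.02 mg/mL = 20 mcg/mL
Rate = 2822.52 mcg/hr ÷ 20 mcg/mL = 141.126 mL/hr
Volume infused so far = 141.126 mL/hr × 0.4 hr = 56.4504 mL
Volume remaining = 100 − 56.4504 = 43.5496 mL
New rate:
Dose = 0.26 mcg/kg/min × 109.4 kg = 28.444 mcg/min
28.444 mcg/min × 60 min/hr = 1706.64 mcg/hr
Rate = 1706.64 mcg/hr ÷ 20 mcg/mL = 85.332 mL/hr
Time remaining = 43.5496 mL ÷ 85.332 mL/hr = 0.5103548 hr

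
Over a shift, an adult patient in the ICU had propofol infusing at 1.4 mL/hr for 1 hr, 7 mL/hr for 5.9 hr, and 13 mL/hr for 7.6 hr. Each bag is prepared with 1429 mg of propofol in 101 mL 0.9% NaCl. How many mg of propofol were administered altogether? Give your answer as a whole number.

Concentration = 1429 mg ÷ 101 mL = 14.14851 mg/mL
Stage 1: 1.4 mL/hr × 1 hr = 1.4 mL → 1.4 mL × 14.14851 mg/mL = 19.80792 mg
Stage 2: 7 mL/hr × 5.9 hr = 41.3 mL → 41.3 mL × 14.14851 mg/mL = 584.3337 mg
Stage 3: 13 mL/hr × 7.6 hr = 98.8 mL → 98.8 mL × 14.14851 mg/mL = 1397.873 mg
Total = 19.80792 + 584.3337 + 1397.873 = 2002.015 mg

2002 mg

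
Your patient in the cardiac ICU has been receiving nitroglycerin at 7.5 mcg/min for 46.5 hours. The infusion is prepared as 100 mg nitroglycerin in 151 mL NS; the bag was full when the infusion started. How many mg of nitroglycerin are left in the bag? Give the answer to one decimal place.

79.1 mg

7.5 mcg/min × 60 min/hr = 450 mcg/hr
Concentration = 100 mg ÷ 151 mL = 0.6622517 mg/mL = 662.2517 mcg/mL
Rate = 450 mcg/hr ÷ 662.2517 mcg/mL = 0.6795 mL/hr
Volume infused = 0.6795 mL/hr × 46.5 hr = 31.59675 mL
Volume remaining = 151 − 31.59675 = 119.4032 mL
Drug remaining = 119.4032 mL × 662.2517 mcg/mL = 79075 mcg = 79.075 mg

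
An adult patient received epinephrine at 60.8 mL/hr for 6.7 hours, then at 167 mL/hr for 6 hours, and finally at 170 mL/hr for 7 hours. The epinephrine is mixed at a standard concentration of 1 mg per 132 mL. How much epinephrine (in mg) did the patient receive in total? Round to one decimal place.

Concentration = 1 mg ÷ 132 mL = 0.007575758 mg/mL
Stage 1: 60.8 mL/hr × 6.7 hr = 407.36 mL → 407.36 mL × 0.007575758 mg/mL = 3.086061 mg
Stage 2: 167 mL/hr × 6 hr = 1002 mL → 1002 mL × 0.007575758 mg/mL = 7.590909 mg
Stage 3: 170 mL/hr × 7 hr = 1190 mL → 1190 mL × 0.007575758 mg/mL = 9.015152 mg
Total = 3.086061 + 7.590909 + 9.015152 = 19.69212 mg

19.7 mg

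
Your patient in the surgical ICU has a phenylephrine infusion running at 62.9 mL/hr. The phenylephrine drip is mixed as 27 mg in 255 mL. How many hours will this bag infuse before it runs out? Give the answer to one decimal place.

Duration = 255 mL ÷ 62.9 mL/hr = 4.054054 hr

4.1 hours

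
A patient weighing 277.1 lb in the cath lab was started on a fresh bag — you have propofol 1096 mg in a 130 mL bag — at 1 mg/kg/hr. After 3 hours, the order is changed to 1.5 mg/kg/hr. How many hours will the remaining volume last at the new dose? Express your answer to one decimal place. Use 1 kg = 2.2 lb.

3.8 hours

Initial rate:
Weight = 277.1 lb ÷ 2.2 lb/kg = 125.9545 kg
Dose = 1 mg/kg/hr × 125.9545 kg = 125.9545 mg/hr
Concentration = 1096 mg ÷ 130 mL = 8.430769 mg/mL
Rate = 125.9545 mg/hr ÷ 8.430769 mg/mL = 14.93986 mL/hr
Volume infused so far = 14.93986 mL/hr × 3 hr = 44.81959 mL
Volume remaining = 130 − 44.81959 = 85.18041 mL
New rate:
Dose = 1.5 mg/kg/hr × 125.9545 kg = 188.9318 mg/hr
Rate = 188.9318 mg/hr ÷ 8.430769 mg/mL = 22.4098 mL/hr
Time remaining = 85.18041 mL ÷ 22.4098 mL/hr = 3.801035 hr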